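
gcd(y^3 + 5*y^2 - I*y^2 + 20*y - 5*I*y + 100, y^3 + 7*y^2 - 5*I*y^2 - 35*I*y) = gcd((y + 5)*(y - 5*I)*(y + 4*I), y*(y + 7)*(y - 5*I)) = y - 5*I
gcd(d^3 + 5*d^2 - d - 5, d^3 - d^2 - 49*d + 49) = d - 1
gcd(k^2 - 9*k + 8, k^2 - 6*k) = 1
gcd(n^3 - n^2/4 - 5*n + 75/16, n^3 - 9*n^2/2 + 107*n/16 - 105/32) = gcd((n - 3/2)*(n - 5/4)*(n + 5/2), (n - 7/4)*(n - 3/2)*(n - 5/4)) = n^2 - 11*n/4 + 15/8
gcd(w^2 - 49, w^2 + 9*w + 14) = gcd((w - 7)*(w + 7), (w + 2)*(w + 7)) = w + 7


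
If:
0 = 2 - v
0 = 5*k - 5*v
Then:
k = 2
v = 2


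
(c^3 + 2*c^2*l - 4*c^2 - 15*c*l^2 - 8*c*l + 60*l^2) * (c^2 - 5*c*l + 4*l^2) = c^5 - 3*c^4*l - 4*c^4 - 21*c^3*l^2 + 12*c^3*l + 83*c^2*l^3 + 84*c^2*l^2 - 60*c*l^4 - 332*c*l^3 + 240*l^4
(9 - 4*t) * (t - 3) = -4*t^2 + 21*t - 27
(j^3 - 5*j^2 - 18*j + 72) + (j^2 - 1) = j^3 - 4*j^2 - 18*j + 71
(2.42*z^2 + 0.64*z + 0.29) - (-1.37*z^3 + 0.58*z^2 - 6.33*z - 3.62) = 1.37*z^3 + 1.84*z^2 + 6.97*z + 3.91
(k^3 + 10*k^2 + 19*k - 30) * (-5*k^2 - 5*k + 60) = -5*k^5 - 55*k^4 - 85*k^3 + 655*k^2 + 1290*k - 1800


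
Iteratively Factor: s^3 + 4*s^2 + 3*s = (s + 1)*(s^2 + 3*s) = (s + 1)*(s + 3)*(s)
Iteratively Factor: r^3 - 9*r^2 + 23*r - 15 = (r - 5)*(r^2 - 4*r + 3) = (r - 5)*(r - 3)*(r - 1)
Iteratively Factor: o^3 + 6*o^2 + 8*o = (o + 4)*(o^2 + 2*o) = o*(o + 4)*(o + 2)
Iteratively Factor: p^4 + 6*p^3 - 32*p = (p)*(p^3 + 6*p^2 - 32) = p*(p + 4)*(p^2 + 2*p - 8) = p*(p - 2)*(p + 4)*(p + 4)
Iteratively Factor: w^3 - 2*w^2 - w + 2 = (w + 1)*(w^2 - 3*w + 2) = (w - 1)*(w + 1)*(w - 2)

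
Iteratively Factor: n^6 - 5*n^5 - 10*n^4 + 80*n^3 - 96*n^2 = (n + 4)*(n^5 - 9*n^4 + 26*n^3 - 24*n^2) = n*(n + 4)*(n^4 - 9*n^3 + 26*n^2 - 24*n) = n*(n - 4)*(n + 4)*(n^3 - 5*n^2 + 6*n) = n*(n - 4)*(n - 2)*(n + 4)*(n^2 - 3*n) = n*(n - 4)*(n - 3)*(n - 2)*(n + 4)*(n)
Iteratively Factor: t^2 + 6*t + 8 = (t + 2)*(t + 4)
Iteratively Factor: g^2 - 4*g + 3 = (g - 1)*(g - 3)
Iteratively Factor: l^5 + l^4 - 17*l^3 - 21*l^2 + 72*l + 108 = (l + 3)*(l^4 - 2*l^3 - 11*l^2 + 12*l + 36) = (l + 2)*(l + 3)*(l^3 - 4*l^2 - 3*l + 18) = (l - 3)*(l + 2)*(l + 3)*(l^2 - l - 6) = (l - 3)^2*(l + 2)*(l + 3)*(l + 2)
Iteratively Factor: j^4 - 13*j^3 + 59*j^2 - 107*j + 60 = (j - 3)*(j^3 - 10*j^2 + 29*j - 20) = (j - 5)*(j - 3)*(j^2 - 5*j + 4) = (j - 5)*(j - 4)*(j - 3)*(j - 1)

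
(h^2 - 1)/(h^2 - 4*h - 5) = (h - 1)/(h - 5)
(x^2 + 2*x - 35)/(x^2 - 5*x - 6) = (-x^2 - 2*x + 35)/(-x^2 + 5*x + 6)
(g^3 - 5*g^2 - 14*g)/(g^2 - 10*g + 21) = g*(g + 2)/(g - 3)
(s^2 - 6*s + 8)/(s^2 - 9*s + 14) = (s - 4)/(s - 7)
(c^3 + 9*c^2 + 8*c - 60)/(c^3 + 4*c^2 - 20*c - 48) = (c^2 + 3*c - 10)/(c^2 - 2*c - 8)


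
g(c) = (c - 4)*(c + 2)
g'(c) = 2*c - 2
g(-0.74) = -5.97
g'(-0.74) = -3.48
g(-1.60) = -2.24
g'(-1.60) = -5.20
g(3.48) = -2.85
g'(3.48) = 4.96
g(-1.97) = -0.18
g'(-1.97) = -5.94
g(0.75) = -8.94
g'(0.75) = -0.50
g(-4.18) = 17.83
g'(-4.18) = -10.36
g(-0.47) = -6.84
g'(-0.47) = -2.94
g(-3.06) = 7.48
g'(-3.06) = -8.12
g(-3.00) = 7.00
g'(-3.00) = -8.00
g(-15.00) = 247.00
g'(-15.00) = -32.00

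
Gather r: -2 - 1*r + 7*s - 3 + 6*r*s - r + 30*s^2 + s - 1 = r*(6*s - 2) + 30*s^2 + 8*s - 6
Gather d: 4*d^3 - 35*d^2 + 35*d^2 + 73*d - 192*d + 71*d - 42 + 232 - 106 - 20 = 4*d^3 - 48*d + 64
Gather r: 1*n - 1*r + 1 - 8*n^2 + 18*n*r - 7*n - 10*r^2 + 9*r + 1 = -8*n^2 - 6*n - 10*r^2 + r*(18*n + 8) + 2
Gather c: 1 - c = 1 - c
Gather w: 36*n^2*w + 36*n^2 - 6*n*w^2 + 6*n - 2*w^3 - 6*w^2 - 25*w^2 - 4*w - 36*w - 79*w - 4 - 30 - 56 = 36*n^2 + 6*n - 2*w^3 + w^2*(-6*n - 31) + w*(36*n^2 - 119) - 90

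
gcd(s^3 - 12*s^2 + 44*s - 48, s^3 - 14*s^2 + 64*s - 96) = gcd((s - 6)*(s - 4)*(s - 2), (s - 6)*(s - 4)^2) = s^2 - 10*s + 24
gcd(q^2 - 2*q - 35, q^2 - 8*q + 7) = q - 7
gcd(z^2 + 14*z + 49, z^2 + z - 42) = z + 7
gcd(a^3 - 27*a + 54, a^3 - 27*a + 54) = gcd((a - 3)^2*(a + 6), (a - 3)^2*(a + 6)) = a^3 - 27*a + 54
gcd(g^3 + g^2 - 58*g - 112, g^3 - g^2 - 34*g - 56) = g + 2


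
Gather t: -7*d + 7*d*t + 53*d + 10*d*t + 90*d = 17*d*t + 136*d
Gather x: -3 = -3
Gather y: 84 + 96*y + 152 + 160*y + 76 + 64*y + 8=320*y + 320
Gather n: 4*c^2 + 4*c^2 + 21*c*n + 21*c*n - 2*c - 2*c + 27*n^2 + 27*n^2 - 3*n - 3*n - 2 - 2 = 8*c^2 - 4*c + 54*n^2 + n*(42*c - 6) - 4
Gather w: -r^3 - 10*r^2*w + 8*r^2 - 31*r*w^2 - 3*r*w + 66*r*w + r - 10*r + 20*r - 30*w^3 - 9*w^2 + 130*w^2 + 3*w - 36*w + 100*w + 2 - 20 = -r^3 + 8*r^2 + 11*r - 30*w^3 + w^2*(121 - 31*r) + w*(-10*r^2 + 63*r + 67) - 18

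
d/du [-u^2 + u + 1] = 1 - 2*u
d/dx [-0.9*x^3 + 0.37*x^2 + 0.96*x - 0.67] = -2.7*x^2 + 0.74*x + 0.96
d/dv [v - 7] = 1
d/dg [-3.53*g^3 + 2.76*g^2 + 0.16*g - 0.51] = -10.59*g^2 + 5.52*g + 0.16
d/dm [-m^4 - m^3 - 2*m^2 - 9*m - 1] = -4*m^3 - 3*m^2 - 4*m - 9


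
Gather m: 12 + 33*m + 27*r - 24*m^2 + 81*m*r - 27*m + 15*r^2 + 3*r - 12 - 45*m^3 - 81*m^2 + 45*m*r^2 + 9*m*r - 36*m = -45*m^3 - 105*m^2 + m*(45*r^2 + 90*r - 30) + 15*r^2 + 30*r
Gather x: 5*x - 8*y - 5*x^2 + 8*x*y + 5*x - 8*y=-5*x^2 + x*(8*y + 10) - 16*y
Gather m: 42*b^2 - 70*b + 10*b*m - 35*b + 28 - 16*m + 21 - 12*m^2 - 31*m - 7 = 42*b^2 - 105*b - 12*m^2 + m*(10*b - 47) + 42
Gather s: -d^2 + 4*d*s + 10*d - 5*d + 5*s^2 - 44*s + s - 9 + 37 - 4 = -d^2 + 5*d + 5*s^2 + s*(4*d - 43) + 24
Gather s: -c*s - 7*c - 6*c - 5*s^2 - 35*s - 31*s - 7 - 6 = -13*c - 5*s^2 + s*(-c - 66) - 13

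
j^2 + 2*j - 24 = (j - 4)*(j + 6)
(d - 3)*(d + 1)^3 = d^4 - 6*d^2 - 8*d - 3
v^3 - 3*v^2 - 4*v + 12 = (v - 3)*(v - 2)*(v + 2)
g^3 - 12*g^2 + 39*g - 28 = (g - 7)*(g - 4)*(g - 1)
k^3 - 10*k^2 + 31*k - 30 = (k - 5)*(k - 3)*(k - 2)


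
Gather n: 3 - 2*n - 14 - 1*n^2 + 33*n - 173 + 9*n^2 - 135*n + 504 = 8*n^2 - 104*n + 320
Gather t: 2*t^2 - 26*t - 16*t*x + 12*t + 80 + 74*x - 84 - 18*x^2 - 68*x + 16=2*t^2 + t*(-16*x - 14) - 18*x^2 + 6*x + 12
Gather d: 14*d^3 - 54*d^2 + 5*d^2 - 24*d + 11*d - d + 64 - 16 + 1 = 14*d^3 - 49*d^2 - 14*d + 49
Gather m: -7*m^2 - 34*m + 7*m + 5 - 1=-7*m^2 - 27*m + 4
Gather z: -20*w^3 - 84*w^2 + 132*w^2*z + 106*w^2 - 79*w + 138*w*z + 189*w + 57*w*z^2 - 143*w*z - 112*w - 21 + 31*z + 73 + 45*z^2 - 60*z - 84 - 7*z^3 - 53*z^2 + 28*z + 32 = -20*w^3 + 22*w^2 - 2*w - 7*z^3 + z^2*(57*w - 8) + z*(132*w^2 - 5*w - 1)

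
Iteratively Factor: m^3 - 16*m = (m + 4)*(m^2 - 4*m) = m*(m + 4)*(m - 4)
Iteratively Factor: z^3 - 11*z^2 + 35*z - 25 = (z - 5)*(z^2 - 6*z + 5) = (z - 5)*(z - 1)*(z - 5)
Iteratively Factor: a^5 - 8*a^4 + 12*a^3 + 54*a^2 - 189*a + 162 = (a - 3)*(a^4 - 5*a^3 - 3*a^2 + 45*a - 54) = (a - 3)^2*(a^3 - 2*a^2 - 9*a + 18) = (a - 3)^2*(a - 2)*(a^2 - 9) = (a - 3)^3*(a - 2)*(a + 3)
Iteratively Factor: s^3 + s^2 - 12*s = (s - 3)*(s^2 + 4*s) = s*(s - 3)*(s + 4)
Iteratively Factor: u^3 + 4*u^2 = (u)*(u^2 + 4*u) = u^2*(u + 4)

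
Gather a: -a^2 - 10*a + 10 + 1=-a^2 - 10*a + 11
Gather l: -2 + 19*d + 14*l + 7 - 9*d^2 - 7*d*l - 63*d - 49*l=-9*d^2 - 44*d + l*(-7*d - 35) + 5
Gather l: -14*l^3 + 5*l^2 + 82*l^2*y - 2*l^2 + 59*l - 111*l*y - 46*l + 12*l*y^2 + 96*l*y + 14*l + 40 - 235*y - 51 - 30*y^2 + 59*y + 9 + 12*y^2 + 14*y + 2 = -14*l^3 + l^2*(82*y + 3) + l*(12*y^2 - 15*y + 27) - 18*y^2 - 162*y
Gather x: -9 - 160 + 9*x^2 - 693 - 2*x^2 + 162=7*x^2 - 700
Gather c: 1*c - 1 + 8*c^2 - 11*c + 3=8*c^2 - 10*c + 2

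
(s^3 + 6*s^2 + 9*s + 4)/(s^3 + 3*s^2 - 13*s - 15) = (s^2 + 5*s + 4)/(s^2 + 2*s - 15)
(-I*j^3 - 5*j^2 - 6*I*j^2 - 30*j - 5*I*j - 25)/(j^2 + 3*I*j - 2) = -(I*j^3 + j^2*(5 + 6*I) + 5*j*(6 + I) + 25)/(j^2 + 3*I*j - 2)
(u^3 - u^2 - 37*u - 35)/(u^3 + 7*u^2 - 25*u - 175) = (u^2 - 6*u - 7)/(u^2 + 2*u - 35)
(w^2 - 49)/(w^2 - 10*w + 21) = (w + 7)/(w - 3)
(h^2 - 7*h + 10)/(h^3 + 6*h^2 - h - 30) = (h - 5)/(h^2 + 8*h + 15)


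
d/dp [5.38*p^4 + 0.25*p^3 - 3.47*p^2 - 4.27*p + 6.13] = 21.52*p^3 + 0.75*p^2 - 6.94*p - 4.27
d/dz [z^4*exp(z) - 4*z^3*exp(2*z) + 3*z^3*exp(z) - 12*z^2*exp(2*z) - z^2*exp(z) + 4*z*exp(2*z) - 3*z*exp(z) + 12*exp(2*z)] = (z^4 - 8*z^3*exp(z) + 7*z^3 - 36*z^2*exp(z) + 8*z^2 - 16*z*exp(z) - 5*z + 28*exp(z) - 3)*exp(z)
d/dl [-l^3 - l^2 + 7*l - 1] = -3*l^2 - 2*l + 7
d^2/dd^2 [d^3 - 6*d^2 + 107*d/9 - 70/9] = 6*d - 12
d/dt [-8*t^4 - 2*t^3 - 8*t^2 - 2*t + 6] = -32*t^3 - 6*t^2 - 16*t - 2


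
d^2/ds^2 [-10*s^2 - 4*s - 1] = -20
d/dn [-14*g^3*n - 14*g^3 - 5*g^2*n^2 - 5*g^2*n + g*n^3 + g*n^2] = g*(-14*g^2 - 10*g*n - 5*g + 3*n^2 + 2*n)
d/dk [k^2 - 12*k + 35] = 2*k - 12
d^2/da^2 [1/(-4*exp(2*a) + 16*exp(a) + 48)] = (-(1 - exp(a))*(-exp(2*a) + 4*exp(a) + 12) + 2*(exp(a) - 2)^2*exp(a))*exp(a)/(-exp(2*a) + 4*exp(a) + 12)^3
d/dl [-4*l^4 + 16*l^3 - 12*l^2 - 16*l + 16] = -16*l^3 + 48*l^2 - 24*l - 16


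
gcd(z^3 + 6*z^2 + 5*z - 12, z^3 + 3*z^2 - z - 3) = z^2 + 2*z - 3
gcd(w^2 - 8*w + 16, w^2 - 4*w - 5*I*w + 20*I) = w - 4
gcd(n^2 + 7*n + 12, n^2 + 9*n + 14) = 1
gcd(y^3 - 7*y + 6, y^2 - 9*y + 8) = y - 1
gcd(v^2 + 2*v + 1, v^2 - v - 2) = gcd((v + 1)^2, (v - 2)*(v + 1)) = v + 1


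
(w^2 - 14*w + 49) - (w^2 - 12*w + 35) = 14 - 2*w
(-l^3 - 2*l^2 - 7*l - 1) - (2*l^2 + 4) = -l^3 - 4*l^2 - 7*l - 5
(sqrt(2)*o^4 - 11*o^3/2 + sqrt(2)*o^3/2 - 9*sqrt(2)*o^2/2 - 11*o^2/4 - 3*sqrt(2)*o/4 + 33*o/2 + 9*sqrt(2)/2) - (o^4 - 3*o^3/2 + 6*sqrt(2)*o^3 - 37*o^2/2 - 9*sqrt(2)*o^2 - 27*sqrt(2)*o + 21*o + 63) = -o^4 + sqrt(2)*o^4 - 11*sqrt(2)*o^3/2 - 4*o^3 + 9*sqrt(2)*o^2/2 + 63*o^2/4 - 9*o/2 + 105*sqrt(2)*o/4 - 63 + 9*sqrt(2)/2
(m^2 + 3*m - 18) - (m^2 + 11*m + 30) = -8*m - 48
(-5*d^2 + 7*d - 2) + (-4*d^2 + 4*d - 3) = -9*d^2 + 11*d - 5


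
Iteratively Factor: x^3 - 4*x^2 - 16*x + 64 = (x + 4)*(x^2 - 8*x + 16) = (x - 4)*(x + 4)*(x - 4)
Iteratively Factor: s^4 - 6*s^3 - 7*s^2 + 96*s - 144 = (s + 4)*(s^3 - 10*s^2 + 33*s - 36) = (s - 3)*(s + 4)*(s^2 - 7*s + 12) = (s - 4)*(s - 3)*(s + 4)*(s - 3)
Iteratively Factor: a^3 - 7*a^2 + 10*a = (a)*(a^2 - 7*a + 10) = a*(a - 2)*(a - 5)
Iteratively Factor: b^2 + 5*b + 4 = (b + 4)*(b + 1)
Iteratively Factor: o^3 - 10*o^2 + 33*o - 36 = (o - 3)*(o^2 - 7*o + 12) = (o - 4)*(o - 3)*(o - 3)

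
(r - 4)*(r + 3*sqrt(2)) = r^2 - 4*r + 3*sqrt(2)*r - 12*sqrt(2)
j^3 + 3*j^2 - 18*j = j*(j - 3)*(j + 6)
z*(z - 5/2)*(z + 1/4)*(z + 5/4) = z^4 - z^3 - 55*z^2/16 - 25*z/32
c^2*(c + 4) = c^3 + 4*c^2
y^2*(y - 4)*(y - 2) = y^4 - 6*y^3 + 8*y^2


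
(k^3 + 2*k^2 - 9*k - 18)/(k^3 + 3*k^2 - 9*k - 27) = (k + 2)/(k + 3)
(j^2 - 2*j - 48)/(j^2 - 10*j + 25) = (j^2 - 2*j - 48)/(j^2 - 10*j + 25)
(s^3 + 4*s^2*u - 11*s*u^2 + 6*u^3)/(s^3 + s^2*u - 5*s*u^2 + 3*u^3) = (s + 6*u)/(s + 3*u)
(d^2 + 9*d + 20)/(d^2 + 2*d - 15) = (d + 4)/(d - 3)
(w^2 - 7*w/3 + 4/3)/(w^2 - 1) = (w - 4/3)/(w + 1)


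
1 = 1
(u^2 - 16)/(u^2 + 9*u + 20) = (u - 4)/(u + 5)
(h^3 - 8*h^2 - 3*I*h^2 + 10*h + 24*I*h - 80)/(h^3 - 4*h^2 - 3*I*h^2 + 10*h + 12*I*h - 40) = (h - 8)/(h - 4)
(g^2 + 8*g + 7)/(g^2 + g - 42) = (g + 1)/(g - 6)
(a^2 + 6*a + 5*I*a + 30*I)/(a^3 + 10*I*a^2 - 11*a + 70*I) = (a + 6)/(a^2 + 5*I*a + 14)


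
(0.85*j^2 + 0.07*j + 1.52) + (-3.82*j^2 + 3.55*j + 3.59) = -2.97*j^2 + 3.62*j + 5.11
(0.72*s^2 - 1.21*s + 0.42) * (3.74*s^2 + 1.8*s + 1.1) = 2.6928*s^4 - 3.2294*s^3 + 0.1848*s^2 - 0.575*s + 0.462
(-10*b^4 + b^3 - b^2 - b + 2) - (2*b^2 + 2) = -10*b^4 + b^3 - 3*b^2 - b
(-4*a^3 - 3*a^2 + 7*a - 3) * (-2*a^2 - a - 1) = 8*a^5 + 10*a^4 - 7*a^3 + 2*a^2 - 4*a + 3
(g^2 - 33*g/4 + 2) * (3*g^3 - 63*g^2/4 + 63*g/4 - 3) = 3*g^5 - 81*g^4/2 + 2427*g^3/16 - 2631*g^2/16 + 225*g/4 - 6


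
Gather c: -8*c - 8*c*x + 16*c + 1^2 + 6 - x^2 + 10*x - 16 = c*(8 - 8*x) - x^2 + 10*x - 9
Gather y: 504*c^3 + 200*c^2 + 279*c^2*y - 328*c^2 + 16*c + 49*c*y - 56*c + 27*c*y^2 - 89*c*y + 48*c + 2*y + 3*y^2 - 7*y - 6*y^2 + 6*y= 504*c^3 - 128*c^2 + 8*c + y^2*(27*c - 3) + y*(279*c^2 - 40*c + 1)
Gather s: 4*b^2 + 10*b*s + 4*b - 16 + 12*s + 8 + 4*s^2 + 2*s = 4*b^2 + 4*b + 4*s^2 + s*(10*b + 14) - 8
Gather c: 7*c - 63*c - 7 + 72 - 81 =-56*c - 16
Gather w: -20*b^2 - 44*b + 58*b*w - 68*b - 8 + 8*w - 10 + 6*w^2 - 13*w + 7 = -20*b^2 - 112*b + 6*w^2 + w*(58*b - 5) - 11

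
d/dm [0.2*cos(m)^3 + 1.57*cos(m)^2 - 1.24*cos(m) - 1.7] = (-0.6*cos(m)^2 - 3.14*cos(m) + 1.24)*sin(m)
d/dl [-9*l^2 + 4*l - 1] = 4 - 18*l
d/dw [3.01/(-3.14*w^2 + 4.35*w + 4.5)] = (18.9028*w - 13.0935)/(-3.14*w^2 + 4.35*w + 4.5)^2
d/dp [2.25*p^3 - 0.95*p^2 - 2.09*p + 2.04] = 6.75*p^2 - 1.9*p - 2.09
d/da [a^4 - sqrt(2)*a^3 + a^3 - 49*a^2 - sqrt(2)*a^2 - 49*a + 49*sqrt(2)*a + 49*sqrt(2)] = 4*a^3 - 3*sqrt(2)*a^2 + 3*a^2 - 98*a - 2*sqrt(2)*a - 49 + 49*sqrt(2)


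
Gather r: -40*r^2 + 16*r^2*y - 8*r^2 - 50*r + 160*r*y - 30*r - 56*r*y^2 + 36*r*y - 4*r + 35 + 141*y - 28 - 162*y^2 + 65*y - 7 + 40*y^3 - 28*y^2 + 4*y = r^2*(16*y - 48) + r*(-56*y^2 + 196*y - 84) + 40*y^3 - 190*y^2 + 210*y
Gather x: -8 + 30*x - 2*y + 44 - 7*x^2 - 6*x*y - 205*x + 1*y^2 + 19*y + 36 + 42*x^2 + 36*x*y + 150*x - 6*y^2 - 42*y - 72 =35*x^2 + x*(30*y - 25) - 5*y^2 - 25*y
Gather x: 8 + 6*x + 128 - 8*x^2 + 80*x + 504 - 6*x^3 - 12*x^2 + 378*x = -6*x^3 - 20*x^2 + 464*x + 640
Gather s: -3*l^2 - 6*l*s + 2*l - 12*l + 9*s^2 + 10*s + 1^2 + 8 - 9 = -3*l^2 - 10*l + 9*s^2 + s*(10 - 6*l)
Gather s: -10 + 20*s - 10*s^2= -10*s^2 + 20*s - 10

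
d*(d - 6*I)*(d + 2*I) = d^3 - 4*I*d^2 + 12*d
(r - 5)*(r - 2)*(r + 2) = r^3 - 5*r^2 - 4*r + 20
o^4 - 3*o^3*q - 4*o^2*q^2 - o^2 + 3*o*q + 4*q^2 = (o - 1)*(o + 1)*(o - 4*q)*(o + q)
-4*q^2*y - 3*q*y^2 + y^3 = y*(-4*q + y)*(q + y)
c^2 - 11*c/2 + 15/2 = (c - 3)*(c - 5/2)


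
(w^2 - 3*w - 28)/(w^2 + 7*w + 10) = (w^2 - 3*w - 28)/(w^2 + 7*w + 10)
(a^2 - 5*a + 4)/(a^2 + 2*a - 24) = (a - 1)/(a + 6)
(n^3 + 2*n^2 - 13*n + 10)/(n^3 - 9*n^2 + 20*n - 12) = (n + 5)/(n - 6)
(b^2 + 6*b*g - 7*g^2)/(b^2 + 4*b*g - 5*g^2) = (b + 7*g)/(b + 5*g)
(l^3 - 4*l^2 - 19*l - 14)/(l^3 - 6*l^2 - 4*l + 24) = (l^2 - 6*l - 7)/(l^2 - 8*l + 12)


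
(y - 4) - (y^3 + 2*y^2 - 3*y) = -y^3 - 2*y^2 + 4*y - 4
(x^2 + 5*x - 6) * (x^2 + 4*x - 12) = x^4 + 9*x^3 + 2*x^2 - 84*x + 72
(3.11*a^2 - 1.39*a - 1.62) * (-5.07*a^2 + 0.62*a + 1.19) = -15.7677*a^4 + 8.9755*a^3 + 11.0525*a^2 - 2.6585*a - 1.9278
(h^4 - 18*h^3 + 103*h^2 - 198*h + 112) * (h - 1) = h^5 - 19*h^4 + 121*h^3 - 301*h^2 + 310*h - 112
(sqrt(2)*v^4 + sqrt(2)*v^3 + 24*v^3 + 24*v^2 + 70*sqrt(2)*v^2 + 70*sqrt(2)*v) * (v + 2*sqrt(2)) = sqrt(2)*v^5 + sqrt(2)*v^4 + 28*v^4 + 28*v^3 + 118*sqrt(2)*v^3 + 118*sqrt(2)*v^2 + 280*v^2 + 280*v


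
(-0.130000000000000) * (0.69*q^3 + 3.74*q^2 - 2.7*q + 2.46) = -0.0897*q^3 - 0.4862*q^2 + 0.351*q - 0.3198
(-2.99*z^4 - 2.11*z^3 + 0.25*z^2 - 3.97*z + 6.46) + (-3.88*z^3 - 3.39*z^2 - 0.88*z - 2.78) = -2.99*z^4 - 5.99*z^3 - 3.14*z^2 - 4.85*z + 3.68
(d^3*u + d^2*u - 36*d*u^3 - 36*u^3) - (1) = d^3*u + d^2*u - 36*d*u^3 - 36*u^3 - 1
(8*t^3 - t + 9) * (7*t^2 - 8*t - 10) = 56*t^5 - 64*t^4 - 87*t^3 + 71*t^2 - 62*t - 90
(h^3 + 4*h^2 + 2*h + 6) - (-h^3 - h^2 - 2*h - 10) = 2*h^3 + 5*h^2 + 4*h + 16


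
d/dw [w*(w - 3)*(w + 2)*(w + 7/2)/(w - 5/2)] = (12*w^4 - 20*w^3 - 113*w^2 + 190*w + 210)/(4*w^2 - 20*w + 25)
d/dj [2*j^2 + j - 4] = 4*j + 1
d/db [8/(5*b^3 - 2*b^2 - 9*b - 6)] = 8*(-15*b^2 + 4*b + 9)/(-5*b^3 + 2*b^2 + 9*b + 6)^2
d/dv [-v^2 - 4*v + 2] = -2*v - 4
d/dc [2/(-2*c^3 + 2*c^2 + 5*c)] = 2*(6*c^2 - 4*c - 5)/(c^2*(-2*c^2 + 2*c + 5)^2)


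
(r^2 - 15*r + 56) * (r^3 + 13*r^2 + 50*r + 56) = r^5 - 2*r^4 - 89*r^3 + 34*r^2 + 1960*r + 3136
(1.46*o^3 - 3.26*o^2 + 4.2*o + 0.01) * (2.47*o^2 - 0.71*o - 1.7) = 3.6062*o^5 - 9.0888*o^4 + 10.2066*o^3 + 2.5847*o^2 - 7.1471*o - 0.017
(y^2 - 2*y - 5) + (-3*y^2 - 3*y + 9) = -2*y^2 - 5*y + 4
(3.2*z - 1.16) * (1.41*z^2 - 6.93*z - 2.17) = 4.512*z^3 - 23.8116*z^2 + 1.0948*z + 2.5172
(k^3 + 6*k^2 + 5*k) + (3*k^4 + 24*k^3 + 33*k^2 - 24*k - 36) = 3*k^4 + 25*k^3 + 39*k^2 - 19*k - 36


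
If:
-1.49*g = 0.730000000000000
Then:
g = -0.49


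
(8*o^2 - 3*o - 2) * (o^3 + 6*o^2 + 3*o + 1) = 8*o^5 + 45*o^4 + 4*o^3 - 13*o^2 - 9*o - 2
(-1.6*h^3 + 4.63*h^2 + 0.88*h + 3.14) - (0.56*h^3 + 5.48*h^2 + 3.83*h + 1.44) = -2.16*h^3 - 0.850000000000001*h^2 - 2.95*h + 1.7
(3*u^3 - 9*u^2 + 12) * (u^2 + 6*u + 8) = 3*u^5 + 9*u^4 - 30*u^3 - 60*u^2 + 72*u + 96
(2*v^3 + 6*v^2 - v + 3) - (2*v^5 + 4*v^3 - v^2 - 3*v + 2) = -2*v^5 - 2*v^3 + 7*v^2 + 2*v + 1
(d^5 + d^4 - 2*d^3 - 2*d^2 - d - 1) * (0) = 0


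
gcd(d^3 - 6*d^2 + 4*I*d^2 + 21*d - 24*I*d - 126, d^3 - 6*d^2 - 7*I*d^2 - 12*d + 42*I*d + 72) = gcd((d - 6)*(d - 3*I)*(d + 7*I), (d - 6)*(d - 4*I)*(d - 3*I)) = d^2 + d*(-6 - 3*I) + 18*I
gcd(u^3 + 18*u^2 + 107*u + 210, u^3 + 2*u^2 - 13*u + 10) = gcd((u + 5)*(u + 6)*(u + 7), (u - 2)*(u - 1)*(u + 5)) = u + 5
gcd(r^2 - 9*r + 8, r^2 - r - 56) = r - 8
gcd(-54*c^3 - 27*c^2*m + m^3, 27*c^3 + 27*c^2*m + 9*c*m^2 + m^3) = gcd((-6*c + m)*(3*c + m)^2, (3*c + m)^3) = 9*c^2 + 6*c*m + m^2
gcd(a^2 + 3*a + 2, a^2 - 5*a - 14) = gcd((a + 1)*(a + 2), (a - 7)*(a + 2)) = a + 2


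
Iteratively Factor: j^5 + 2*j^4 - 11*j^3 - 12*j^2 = (j - 3)*(j^4 + 5*j^3 + 4*j^2) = j*(j - 3)*(j^3 + 5*j^2 + 4*j) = j*(j - 3)*(j + 1)*(j^2 + 4*j) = j*(j - 3)*(j + 1)*(j + 4)*(j)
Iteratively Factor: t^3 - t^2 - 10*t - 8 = (t + 2)*(t^2 - 3*t - 4) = (t + 1)*(t + 2)*(t - 4)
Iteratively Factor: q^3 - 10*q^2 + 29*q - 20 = (q - 1)*(q^2 - 9*q + 20) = (q - 4)*(q - 1)*(q - 5)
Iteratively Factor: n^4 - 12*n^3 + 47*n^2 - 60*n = (n - 4)*(n^3 - 8*n^2 + 15*n) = (n - 4)*(n - 3)*(n^2 - 5*n) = n*(n - 4)*(n - 3)*(n - 5)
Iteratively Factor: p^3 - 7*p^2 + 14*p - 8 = (p - 1)*(p^2 - 6*p + 8) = (p - 4)*(p - 1)*(p - 2)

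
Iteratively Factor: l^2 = (l)*(l)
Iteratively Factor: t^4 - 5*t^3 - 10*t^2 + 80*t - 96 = (t - 3)*(t^3 - 2*t^2 - 16*t + 32) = (t - 4)*(t - 3)*(t^2 + 2*t - 8) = (t - 4)*(t - 3)*(t + 4)*(t - 2)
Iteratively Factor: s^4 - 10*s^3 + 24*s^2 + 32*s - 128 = (s - 4)*(s^3 - 6*s^2 + 32) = (s - 4)*(s + 2)*(s^2 - 8*s + 16) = (s - 4)^2*(s + 2)*(s - 4)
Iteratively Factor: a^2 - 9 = (a - 3)*(a + 3)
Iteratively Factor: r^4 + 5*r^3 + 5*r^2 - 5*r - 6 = (r + 1)*(r^3 + 4*r^2 + r - 6) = (r + 1)*(r + 3)*(r^2 + r - 2) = (r + 1)*(r + 2)*(r + 3)*(r - 1)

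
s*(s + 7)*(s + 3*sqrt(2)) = s^3 + 3*sqrt(2)*s^2 + 7*s^2 + 21*sqrt(2)*s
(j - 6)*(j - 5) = j^2 - 11*j + 30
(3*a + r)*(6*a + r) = 18*a^2 + 9*a*r + r^2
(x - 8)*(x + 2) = x^2 - 6*x - 16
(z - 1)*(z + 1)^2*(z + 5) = z^4 + 6*z^3 + 4*z^2 - 6*z - 5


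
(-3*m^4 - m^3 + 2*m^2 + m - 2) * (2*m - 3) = -6*m^5 + 7*m^4 + 7*m^3 - 4*m^2 - 7*m + 6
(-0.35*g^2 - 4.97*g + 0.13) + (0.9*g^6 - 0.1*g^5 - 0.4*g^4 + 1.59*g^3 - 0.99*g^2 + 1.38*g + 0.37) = 0.9*g^6 - 0.1*g^5 - 0.4*g^4 + 1.59*g^3 - 1.34*g^2 - 3.59*g + 0.5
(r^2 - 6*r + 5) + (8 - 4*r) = r^2 - 10*r + 13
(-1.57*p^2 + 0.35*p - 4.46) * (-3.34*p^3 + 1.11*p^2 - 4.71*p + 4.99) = 5.2438*p^5 - 2.9117*p^4 + 22.6796*p^3 - 14.4334*p^2 + 22.7531*p - 22.2554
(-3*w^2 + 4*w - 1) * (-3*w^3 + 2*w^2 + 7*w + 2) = 9*w^5 - 18*w^4 - 10*w^3 + 20*w^2 + w - 2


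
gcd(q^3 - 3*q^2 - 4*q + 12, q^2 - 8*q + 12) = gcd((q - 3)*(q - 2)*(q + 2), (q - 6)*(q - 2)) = q - 2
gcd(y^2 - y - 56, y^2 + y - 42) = y + 7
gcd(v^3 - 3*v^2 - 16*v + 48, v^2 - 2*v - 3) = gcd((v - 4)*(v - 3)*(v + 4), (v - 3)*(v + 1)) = v - 3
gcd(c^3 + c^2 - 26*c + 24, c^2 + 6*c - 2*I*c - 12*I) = c + 6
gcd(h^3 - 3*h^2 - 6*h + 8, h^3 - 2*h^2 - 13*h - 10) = h + 2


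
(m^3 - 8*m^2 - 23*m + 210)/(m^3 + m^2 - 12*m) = (m^3 - 8*m^2 - 23*m + 210)/(m*(m^2 + m - 12))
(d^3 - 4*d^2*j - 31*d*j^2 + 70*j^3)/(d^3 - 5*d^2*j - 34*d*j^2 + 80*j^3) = (d - 7*j)/(d - 8*j)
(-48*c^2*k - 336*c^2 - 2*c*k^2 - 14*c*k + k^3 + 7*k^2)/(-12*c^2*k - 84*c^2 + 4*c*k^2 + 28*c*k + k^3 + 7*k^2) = (8*c - k)/(2*c - k)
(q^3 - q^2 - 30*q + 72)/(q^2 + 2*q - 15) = (q^2 + 2*q - 24)/(q + 5)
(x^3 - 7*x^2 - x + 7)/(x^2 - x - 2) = (x^2 - 8*x + 7)/(x - 2)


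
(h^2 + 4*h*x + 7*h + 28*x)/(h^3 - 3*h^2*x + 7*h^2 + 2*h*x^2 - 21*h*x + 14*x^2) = (h + 4*x)/(h^2 - 3*h*x + 2*x^2)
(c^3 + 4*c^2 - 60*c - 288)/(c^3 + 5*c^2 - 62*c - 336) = (c + 6)/(c + 7)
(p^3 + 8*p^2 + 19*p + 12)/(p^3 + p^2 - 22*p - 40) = (p^2 + 4*p + 3)/(p^2 - 3*p - 10)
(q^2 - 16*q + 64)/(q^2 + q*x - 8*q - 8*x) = (q - 8)/(q + x)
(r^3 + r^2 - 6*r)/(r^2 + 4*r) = (r^2 + r - 6)/(r + 4)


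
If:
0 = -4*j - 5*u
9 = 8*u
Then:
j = -45/32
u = 9/8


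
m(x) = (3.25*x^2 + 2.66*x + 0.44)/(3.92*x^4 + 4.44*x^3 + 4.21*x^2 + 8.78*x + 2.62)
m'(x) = (6.5*x + 2.66)/(3.92*x^4 + 4.44*x^3 + 4.21*x^2 + 8.78*x + 2.62) + (3.25*x^2 + 2.66*x + 0.44)*(-15.68*x^3 - 13.32*x^2 - 8.42*x - 8.78)/(3.92*x^4 + 4.44*x^3 + 4.21*x^2 + 8.78*x + 2.62)^2 = (-25.48*x^5 - 45.7116*x^4 - 30.52*x^3 + 11.4756*x^2 + 13.3252*x + 3.106)/(15.3664*x^8 + 34.8096*x^7 + 52.72*x^6 + 106.22*x^5 + 116.2313*x^4 + 97.1932*x^3 + 99.1488*x^2 + 46.0072*x + 6.8644)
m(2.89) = 0.08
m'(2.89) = -0.05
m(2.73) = 0.09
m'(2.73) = -0.05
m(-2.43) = 0.17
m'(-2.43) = 0.17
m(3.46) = 0.06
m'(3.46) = -0.03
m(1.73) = 0.17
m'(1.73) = -0.12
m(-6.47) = 0.02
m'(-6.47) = 0.01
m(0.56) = 0.29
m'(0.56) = 0.03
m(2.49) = 0.10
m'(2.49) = -0.06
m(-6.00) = 0.02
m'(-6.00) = 0.01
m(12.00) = 0.01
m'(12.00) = -0.00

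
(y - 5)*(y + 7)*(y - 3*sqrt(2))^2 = y^4 - 6*sqrt(2)*y^3 + 2*y^3 - 17*y^2 - 12*sqrt(2)*y^2 + 36*y + 210*sqrt(2)*y - 630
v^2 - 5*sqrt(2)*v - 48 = (v - 8*sqrt(2))*(v + 3*sqrt(2))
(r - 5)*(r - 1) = r^2 - 6*r + 5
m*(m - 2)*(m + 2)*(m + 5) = m^4 + 5*m^3 - 4*m^2 - 20*m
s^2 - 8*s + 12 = (s - 6)*(s - 2)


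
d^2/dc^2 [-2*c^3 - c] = -12*c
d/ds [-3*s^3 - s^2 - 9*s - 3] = -9*s^2 - 2*s - 9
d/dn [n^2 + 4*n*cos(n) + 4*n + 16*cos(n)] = -4*n*sin(n) + 2*n - 16*sin(n) + 4*cos(n) + 4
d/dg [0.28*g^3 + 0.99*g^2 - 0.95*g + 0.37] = 0.84*g^2 + 1.98*g - 0.95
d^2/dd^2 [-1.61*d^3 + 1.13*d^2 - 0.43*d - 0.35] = 2.26 - 9.66*d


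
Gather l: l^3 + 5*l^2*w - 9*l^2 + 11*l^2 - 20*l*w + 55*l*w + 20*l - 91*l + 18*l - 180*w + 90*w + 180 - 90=l^3 + l^2*(5*w + 2) + l*(35*w - 53) - 90*w + 90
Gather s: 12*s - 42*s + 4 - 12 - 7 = -30*s - 15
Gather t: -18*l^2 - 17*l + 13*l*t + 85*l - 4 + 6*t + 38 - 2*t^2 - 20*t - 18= -18*l^2 + 68*l - 2*t^2 + t*(13*l - 14) + 16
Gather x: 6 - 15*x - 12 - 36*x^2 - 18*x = -36*x^2 - 33*x - 6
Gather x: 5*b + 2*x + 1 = 5*b + 2*x + 1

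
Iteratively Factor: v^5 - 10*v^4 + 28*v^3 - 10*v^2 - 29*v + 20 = (v - 5)*(v^4 - 5*v^3 + 3*v^2 + 5*v - 4) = (v - 5)*(v - 4)*(v^3 - v^2 - v + 1) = (v - 5)*(v - 4)*(v + 1)*(v^2 - 2*v + 1) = (v - 5)*(v - 4)*(v - 1)*(v + 1)*(v - 1)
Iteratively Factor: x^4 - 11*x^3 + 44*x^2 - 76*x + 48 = (x - 4)*(x^3 - 7*x^2 + 16*x - 12) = (x - 4)*(x - 2)*(x^2 - 5*x + 6) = (x - 4)*(x - 3)*(x - 2)*(x - 2)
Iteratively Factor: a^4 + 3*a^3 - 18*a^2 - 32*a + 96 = (a - 3)*(a^3 + 6*a^2 - 32) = (a - 3)*(a + 4)*(a^2 + 2*a - 8) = (a - 3)*(a - 2)*(a + 4)*(a + 4)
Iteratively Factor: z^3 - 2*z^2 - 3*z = (z + 1)*(z^2 - 3*z) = (z - 3)*(z + 1)*(z)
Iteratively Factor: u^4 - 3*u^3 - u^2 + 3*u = (u + 1)*(u^3 - 4*u^2 + 3*u) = (u - 1)*(u + 1)*(u^2 - 3*u) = u*(u - 1)*(u + 1)*(u - 3)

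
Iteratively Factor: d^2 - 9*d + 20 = (d - 4)*(d - 5)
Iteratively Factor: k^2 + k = (k)*(k + 1)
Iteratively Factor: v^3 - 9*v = (v)*(v^2 - 9) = v*(v + 3)*(v - 3)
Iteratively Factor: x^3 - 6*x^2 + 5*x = (x - 5)*(x^2 - x) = (x - 5)*(x - 1)*(x)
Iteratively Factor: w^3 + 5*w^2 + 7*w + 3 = (w + 1)*(w^2 + 4*w + 3) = (w + 1)*(w + 3)*(w + 1)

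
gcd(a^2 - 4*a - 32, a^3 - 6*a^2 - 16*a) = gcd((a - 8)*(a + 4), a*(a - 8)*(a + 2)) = a - 8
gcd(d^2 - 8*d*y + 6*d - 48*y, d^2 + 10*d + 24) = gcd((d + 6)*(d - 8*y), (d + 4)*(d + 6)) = d + 6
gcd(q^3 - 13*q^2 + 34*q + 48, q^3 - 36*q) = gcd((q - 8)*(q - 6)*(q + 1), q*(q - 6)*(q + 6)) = q - 6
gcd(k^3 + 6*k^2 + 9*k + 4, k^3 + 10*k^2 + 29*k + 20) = k^2 + 5*k + 4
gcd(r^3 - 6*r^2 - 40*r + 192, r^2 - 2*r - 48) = r^2 - 2*r - 48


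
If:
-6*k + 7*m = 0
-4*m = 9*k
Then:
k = 0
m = 0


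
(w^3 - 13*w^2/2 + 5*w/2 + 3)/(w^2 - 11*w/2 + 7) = (2*w^3 - 13*w^2 + 5*w + 6)/(2*w^2 - 11*w + 14)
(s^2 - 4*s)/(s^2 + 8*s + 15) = s*(s - 4)/(s^2 + 8*s + 15)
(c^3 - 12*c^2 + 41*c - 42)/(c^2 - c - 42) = (c^2 - 5*c + 6)/(c + 6)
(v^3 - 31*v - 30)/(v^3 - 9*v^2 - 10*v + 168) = (v^2 + 6*v + 5)/(v^2 - 3*v - 28)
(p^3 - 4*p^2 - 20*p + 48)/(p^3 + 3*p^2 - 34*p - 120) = (p - 2)/(p + 5)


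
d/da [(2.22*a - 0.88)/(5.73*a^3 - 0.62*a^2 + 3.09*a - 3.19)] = (-25.4412*a^3 + 16.5036*a^2 - 1.0912*a - 4.3626)/(32.8329*a^6 - 7.1052*a^5 + 35.7958*a^4 - 40.389*a^3 + 13.5037*a^2 - 19.7142*a + 10.1761)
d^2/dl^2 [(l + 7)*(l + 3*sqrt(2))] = 2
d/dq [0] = 0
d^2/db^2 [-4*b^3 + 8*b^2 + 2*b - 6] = 16 - 24*b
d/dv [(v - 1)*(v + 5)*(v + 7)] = 3*v^2 + 22*v + 23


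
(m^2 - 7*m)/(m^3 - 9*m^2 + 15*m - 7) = m/(m^2 - 2*m + 1)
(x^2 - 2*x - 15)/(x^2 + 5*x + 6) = (x - 5)/(x + 2)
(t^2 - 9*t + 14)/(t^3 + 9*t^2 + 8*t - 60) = (t - 7)/(t^2 + 11*t + 30)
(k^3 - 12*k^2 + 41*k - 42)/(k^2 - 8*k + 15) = (k^2 - 9*k + 14)/(k - 5)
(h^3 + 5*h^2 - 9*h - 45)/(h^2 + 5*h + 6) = (h^2 + 2*h - 15)/(h + 2)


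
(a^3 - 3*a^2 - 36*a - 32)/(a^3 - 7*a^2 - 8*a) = (a + 4)/a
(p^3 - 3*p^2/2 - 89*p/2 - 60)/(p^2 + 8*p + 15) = (p^2 - 13*p/2 - 12)/(p + 3)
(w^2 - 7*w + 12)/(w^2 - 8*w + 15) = (w - 4)/(w - 5)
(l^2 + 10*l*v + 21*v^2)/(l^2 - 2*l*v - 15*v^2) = (-l - 7*v)/(-l + 5*v)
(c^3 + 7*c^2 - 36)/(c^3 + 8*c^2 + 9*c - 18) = (c - 2)/(c - 1)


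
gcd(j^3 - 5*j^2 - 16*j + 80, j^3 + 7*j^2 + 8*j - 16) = j + 4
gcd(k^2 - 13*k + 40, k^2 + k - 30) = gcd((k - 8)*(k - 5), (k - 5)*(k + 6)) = k - 5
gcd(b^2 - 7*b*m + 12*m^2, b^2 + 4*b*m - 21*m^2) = b - 3*m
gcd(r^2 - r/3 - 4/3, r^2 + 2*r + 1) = r + 1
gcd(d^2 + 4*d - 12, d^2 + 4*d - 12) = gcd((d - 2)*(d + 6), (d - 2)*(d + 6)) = d^2 + 4*d - 12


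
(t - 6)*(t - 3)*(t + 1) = t^3 - 8*t^2 + 9*t + 18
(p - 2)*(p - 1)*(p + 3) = p^3 - 7*p + 6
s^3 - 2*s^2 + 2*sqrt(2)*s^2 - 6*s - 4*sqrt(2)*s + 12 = (s - 2)*(s - sqrt(2))*(s + 3*sqrt(2))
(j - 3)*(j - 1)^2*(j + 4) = j^4 - j^3 - 13*j^2 + 25*j - 12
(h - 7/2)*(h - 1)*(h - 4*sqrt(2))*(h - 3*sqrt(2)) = h^4 - 7*sqrt(2)*h^3 - 9*h^3/2 + 55*h^2/2 + 63*sqrt(2)*h^2/2 - 108*h - 49*sqrt(2)*h/2 + 84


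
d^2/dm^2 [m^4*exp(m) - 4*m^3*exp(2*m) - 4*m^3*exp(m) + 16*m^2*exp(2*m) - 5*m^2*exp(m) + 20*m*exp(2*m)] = (m^4 - 16*m^3*exp(m) + 4*m^3 + 16*m^2*exp(m) - 17*m^2 + 184*m*exp(m) - 44*m + 112*exp(m) - 10)*exp(m)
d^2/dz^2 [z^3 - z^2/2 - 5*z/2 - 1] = 6*z - 1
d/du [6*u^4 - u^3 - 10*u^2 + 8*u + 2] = 24*u^3 - 3*u^2 - 20*u + 8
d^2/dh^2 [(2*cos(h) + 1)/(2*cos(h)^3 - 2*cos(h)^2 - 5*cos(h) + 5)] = (40*(1 - cos(h)^2)^2 + 32*cos(h)^6 + 44*cos(h)^5 - 244*cos(h)^3 - 96*cos(h)^2 + 215*cos(h) + 130)/((5 - 2*cos(h)^2)^3*(cos(h) - 1)^2)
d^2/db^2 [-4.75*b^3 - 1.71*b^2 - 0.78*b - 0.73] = -28.5*b - 3.42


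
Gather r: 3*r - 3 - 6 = 3*r - 9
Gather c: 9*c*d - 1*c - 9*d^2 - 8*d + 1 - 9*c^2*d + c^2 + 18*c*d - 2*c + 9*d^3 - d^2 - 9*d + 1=c^2*(1 - 9*d) + c*(27*d - 3) + 9*d^3 - 10*d^2 - 17*d + 2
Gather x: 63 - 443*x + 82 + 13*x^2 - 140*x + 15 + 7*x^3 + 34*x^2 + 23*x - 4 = 7*x^3 + 47*x^2 - 560*x + 156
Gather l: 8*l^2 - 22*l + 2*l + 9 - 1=8*l^2 - 20*l + 8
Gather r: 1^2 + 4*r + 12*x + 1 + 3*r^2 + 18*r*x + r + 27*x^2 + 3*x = 3*r^2 + r*(18*x + 5) + 27*x^2 + 15*x + 2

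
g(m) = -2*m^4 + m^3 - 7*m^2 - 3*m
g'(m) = -8*m^3 + 3*m^2 - 14*m - 3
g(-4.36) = -925.60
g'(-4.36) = 778.12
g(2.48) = -110.89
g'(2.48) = -141.29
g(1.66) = -34.88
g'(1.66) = -54.57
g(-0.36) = 0.09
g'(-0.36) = 2.80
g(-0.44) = -0.20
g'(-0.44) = 4.42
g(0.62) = -4.61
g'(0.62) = -12.43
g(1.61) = -32.24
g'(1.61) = -51.15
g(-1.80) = -44.11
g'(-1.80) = 78.58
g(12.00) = -40788.00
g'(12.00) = -13563.00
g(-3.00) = -243.00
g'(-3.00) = 282.00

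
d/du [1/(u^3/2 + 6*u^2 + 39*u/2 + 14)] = 6*(-u^2 - 8*u - 13)/(u^3 + 12*u^2 + 39*u + 28)^2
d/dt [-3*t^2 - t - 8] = -6*t - 1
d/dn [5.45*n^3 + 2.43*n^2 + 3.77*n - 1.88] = 16.35*n^2 + 4.86*n + 3.77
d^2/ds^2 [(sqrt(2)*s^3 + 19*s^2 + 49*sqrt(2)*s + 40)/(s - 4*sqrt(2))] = 2*(sqrt(2)*s^3 - 24*s^2 + 96*sqrt(2)*s + 1040)/(s^3 - 12*sqrt(2)*s^2 + 96*s - 128*sqrt(2))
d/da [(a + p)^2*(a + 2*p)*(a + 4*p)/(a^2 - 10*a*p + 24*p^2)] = 2*(a^5 - 11*a^4*p - 32*a^3*p^2 + 172*a^2*p^3 + 496*a*p^4 + 304*p^5)/(a^4 - 20*a^3*p + 148*a^2*p^2 - 480*a*p^3 + 576*p^4)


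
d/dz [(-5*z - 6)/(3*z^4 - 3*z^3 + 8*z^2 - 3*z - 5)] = (45*z^4 + 42*z^3 - 14*z^2 + 96*z + 7)/(9*z^8 - 18*z^7 + 57*z^6 - 66*z^5 + 52*z^4 - 18*z^3 - 71*z^2 + 30*z + 25)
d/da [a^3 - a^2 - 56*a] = 3*a^2 - 2*a - 56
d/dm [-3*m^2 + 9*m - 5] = 9 - 6*m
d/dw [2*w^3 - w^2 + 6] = 2*w*(3*w - 1)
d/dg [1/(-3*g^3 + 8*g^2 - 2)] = g*(9*g - 16)/(3*g^3 - 8*g^2 + 2)^2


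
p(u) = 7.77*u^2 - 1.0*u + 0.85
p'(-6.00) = -94.24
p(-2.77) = 63.24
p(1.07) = 8.68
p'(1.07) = 15.63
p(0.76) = 4.58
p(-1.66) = 23.92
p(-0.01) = 0.86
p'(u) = 15.54*u - 1.0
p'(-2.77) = -44.05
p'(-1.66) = -26.80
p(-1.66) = 23.92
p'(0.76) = 10.81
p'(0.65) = 9.10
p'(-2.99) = -47.46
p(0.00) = 0.85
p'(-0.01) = -1.16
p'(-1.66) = -26.80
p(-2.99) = 73.30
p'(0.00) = -1.00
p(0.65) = 3.48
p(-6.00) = 286.57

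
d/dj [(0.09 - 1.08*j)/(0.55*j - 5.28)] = (3.109095*j - 29.847312)/(0.55*j - 5.28)^3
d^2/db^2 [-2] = 0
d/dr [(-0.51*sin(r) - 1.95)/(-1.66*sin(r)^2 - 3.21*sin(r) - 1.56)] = (-6.474*sin(r) + 0.4233*cos(2*r) - 5.8872)*cos(r)/(1.66*sin(r)^2 + 3.21*sin(r) + 1.56)^2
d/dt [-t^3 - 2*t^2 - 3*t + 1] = -3*t^2 - 4*t - 3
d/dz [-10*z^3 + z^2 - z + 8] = -30*z^2 + 2*z - 1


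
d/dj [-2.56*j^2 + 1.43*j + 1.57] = 1.43 - 5.12*j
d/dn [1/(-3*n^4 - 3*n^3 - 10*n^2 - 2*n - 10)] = (12*n^3 + 9*n^2 + 20*n + 2)/(3*n^4 + 3*n^3 + 10*n^2 + 2*n + 10)^2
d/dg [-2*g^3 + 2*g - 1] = 2 - 6*g^2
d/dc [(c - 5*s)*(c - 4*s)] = 2*c - 9*s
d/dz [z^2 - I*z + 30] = 2*z - I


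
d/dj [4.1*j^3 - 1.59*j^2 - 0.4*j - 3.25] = 12.3*j^2 - 3.18*j - 0.4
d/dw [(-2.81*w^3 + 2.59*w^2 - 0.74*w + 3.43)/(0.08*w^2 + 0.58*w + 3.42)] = (-0.2248*w^4 - 3.2596*w^3 - 27.2692*w^2 + 17.1668*w - 4.5202)/(0.0064*w^4 + 0.0928*w^3 + 0.8836*w^2 + 3.9672*w + 11.6964)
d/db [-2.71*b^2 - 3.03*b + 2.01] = -5.42*b - 3.03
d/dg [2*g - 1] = 2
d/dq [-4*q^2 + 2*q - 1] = 2 - 8*q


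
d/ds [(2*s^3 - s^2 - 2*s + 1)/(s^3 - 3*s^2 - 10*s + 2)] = (-5*s^4 - 36*s^3 + 13*s^2 + 2*s + 6)/(s^6 - 6*s^5 - 11*s^4 + 64*s^3 + 88*s^2 - 40*s + 4)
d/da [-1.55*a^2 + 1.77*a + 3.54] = 1.77 - 3.1*a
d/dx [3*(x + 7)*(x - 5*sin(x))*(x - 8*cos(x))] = 3*(x + 7)*(x - 5*sin(x))*(8*sin(x) + 1) - 3*(x + 7)*(x - 8*cos(x))*(5*cos(x) - 1) + 3*(x - 5*sin(x))*(x - 8*cos(x))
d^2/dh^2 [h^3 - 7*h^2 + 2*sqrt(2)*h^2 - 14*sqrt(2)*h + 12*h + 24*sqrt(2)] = 6*h - 14 + 4*sqrt(2)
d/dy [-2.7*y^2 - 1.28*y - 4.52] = -5.4*y - 1.28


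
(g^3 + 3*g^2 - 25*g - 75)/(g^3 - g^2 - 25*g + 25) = (g + 3)/(g - 1)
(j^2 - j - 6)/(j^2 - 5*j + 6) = (j + 2)/(j - 2)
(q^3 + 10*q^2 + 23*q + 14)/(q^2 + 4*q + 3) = (q^2 + 9*q + 14)/(q + 3)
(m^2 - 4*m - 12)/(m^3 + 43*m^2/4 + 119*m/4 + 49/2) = 4*(m - 6)/(4*m^2 + 35*m + 49)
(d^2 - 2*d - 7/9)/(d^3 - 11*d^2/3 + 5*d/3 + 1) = (d - 7/3)/(d^2 - 4*d + 3)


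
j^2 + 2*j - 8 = (j - 2)*(j + 4)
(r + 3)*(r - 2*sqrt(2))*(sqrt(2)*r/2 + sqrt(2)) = sqrt(2)*r^3/2 - 2*r^2 + 5*sqrt(2)*r^2/2 - 10*r + 3*sqrt(2)*r - 12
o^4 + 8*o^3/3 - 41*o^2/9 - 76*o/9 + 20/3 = (o - 5/3)*(o - 2/3)*(o + 2)*(o + 3)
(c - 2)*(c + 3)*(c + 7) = c^3 + 8*c^2 + c - 42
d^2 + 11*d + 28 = (d + 4)*(d + 7)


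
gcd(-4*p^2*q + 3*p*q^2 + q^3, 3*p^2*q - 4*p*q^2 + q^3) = p*q - q^2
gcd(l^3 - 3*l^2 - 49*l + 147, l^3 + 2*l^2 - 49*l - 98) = l^2 - 49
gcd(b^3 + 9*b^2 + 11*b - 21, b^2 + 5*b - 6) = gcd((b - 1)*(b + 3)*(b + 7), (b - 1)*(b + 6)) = b - 1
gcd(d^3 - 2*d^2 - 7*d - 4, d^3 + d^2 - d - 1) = d^2 + 2*d + 1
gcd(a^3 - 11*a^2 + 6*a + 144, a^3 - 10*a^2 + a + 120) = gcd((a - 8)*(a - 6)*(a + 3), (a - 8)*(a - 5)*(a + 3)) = a^2 - 5*a - 24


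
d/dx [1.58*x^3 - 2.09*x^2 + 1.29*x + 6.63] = 4.74*x^2 - 4.18*x + 1.29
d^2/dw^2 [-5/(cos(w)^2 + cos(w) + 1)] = 5*(4*sin(w)^4 + sin(w)^2 - 19*cos(w)/4 + 3*cos(3*w)/4 - 5)/(-sin(w)^2 + cos(w) + 2)^3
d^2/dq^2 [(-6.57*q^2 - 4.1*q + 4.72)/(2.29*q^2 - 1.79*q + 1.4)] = (-96.863794*q^3 + 274.893432*q^2 - 37.218912*q - 46.321536)/(12.008989*q^6 - 28.160817*q^5 + 44.037387*q^4 - 40.167779*q^3 + 26.92242*q^2 - 10.5252*q + 2.744)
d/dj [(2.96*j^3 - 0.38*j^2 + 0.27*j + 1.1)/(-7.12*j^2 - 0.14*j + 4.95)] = (-21.0752*j^4 - 0.8288*j^3 + 45.9316*j^2 + 11.902*j + 1.4905)/(50.6944*j^4 + 1.9936*j^3 - 70.4684*j^2 - 1.386*j + 24.5025)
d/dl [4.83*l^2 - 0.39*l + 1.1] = 9.66*l - 0.39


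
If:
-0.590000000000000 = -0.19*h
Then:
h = 3.11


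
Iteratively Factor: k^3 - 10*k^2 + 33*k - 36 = (k - 3)*(k^2 - 7*k + 12) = (k - 3)^2*(k - 4)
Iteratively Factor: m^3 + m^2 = (m)*(m^2 + m) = m^2*(m + 1)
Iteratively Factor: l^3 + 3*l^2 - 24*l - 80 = (l - 5)*(l^2 + 8*l + 16) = (l - 5)*(l + 4)*(l + 4)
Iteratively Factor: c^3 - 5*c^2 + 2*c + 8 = (c - 4)*(c^2 - c - 2) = (c - 4)*(c + 1)*(c - 2)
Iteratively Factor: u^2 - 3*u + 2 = (u - 1)*(u - 2)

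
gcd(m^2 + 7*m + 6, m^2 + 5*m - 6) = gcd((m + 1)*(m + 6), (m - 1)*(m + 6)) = m + 6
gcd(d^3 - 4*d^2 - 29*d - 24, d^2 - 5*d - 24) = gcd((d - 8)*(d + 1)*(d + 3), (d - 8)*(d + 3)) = d^2 - 5*d - 24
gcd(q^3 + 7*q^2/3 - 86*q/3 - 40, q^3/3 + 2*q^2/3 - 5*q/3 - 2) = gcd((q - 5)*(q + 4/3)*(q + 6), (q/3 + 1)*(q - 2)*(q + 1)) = 1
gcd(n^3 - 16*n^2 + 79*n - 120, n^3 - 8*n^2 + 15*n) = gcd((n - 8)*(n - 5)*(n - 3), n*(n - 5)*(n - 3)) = n^2 - 8*n + 15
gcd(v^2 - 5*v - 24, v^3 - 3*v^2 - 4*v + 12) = 1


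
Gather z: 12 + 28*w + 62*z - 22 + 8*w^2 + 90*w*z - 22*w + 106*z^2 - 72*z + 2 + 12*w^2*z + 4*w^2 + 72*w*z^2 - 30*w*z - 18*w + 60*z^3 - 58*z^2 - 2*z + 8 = 12*w^2 - 12*w + 60*z^3 + z^2*(72*w + 48) + z*(12*w^2 + 60*w - 12)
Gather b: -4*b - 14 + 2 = -4*b - 12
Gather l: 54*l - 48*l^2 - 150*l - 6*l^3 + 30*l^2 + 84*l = -6*l^3 - 18*l^2 - 12*l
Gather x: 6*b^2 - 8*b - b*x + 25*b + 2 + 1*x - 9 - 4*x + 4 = 6*b^2 + 17*b + x*(-b - 3) - 3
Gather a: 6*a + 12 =6*a + 12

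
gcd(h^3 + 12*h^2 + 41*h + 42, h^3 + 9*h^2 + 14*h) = h^2 + 9*h + 14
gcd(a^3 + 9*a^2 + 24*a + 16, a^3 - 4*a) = 1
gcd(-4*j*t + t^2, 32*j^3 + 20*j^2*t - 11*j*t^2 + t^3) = -4*j + t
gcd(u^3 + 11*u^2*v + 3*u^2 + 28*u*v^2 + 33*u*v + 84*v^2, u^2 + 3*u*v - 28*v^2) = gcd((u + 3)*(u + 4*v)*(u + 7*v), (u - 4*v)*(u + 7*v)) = u + 7*v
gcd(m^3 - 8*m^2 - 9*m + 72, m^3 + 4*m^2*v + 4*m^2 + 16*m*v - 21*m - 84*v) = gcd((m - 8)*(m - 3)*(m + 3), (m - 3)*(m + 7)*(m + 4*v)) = m - 3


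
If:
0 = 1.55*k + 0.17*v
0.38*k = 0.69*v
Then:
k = 0.00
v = 0.00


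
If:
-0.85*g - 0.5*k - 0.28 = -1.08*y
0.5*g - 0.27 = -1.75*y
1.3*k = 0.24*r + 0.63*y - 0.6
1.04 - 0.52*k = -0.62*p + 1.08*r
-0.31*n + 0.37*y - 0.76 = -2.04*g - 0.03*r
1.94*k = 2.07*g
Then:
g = -0.07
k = -0.07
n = -2.53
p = 1.15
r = 1.66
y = 0.17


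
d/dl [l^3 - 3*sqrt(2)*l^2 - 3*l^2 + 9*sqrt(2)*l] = 3*l^2 - 6*sqrt(2)*l - 6*l + 9*sqrt(2)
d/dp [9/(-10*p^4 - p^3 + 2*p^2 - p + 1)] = 9*(40*p^3 + 3*p^2 - 4*p + 1)/(10*p^4 + p^3 - 2*p^2 + p - 1)^2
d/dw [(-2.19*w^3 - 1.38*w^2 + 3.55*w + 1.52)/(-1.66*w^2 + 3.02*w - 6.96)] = (3.6354*w^4 - 13.2276*w^3 + 47.4526*w^2 + 24.256*w - 29.2984)/(2.7556*w^4 - 10.0264*w^3 + 32.2276*w^2 - 42.0384*w + 48.4416)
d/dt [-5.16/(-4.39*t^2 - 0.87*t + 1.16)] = (-45.3048*t - 4.4892)/(4.39*t^2 + 0.87*t - 1.16)^2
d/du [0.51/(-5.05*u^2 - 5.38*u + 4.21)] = (5.151*u + 2.7438)/(5.05*u^2 + 5.38*u - 4.21)^2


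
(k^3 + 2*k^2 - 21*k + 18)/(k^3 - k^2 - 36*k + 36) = (k - 3)/(k - 6)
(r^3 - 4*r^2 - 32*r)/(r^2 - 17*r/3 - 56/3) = 3*r*(r + 4)/(3*r + 7)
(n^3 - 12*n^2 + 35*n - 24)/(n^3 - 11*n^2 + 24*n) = (n - 1)/n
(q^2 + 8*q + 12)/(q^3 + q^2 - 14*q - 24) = (q + 6)/(q^2 - q - 12)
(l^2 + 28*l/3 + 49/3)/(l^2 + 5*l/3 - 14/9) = 3*(l + 7)/(3*l - 2)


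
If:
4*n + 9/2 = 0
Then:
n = -9/8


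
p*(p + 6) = p^2 + 6*p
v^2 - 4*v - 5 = (v - 5)*(v + 1)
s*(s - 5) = s^2 - 5*s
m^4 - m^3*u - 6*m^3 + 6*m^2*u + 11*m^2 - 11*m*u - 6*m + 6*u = (m - 3)*(m - 2)*(m - 1)*(m - u)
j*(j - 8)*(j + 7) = j^3 - j^2 - 56*j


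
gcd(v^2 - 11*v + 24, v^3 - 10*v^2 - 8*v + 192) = v - 8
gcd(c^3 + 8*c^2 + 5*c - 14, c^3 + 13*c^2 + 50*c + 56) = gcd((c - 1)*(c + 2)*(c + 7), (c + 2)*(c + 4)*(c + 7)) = c^2 + 9*c + 14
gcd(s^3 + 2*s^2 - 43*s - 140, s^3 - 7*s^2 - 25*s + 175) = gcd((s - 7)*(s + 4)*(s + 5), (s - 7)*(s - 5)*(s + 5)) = s^2 - 2*s - 35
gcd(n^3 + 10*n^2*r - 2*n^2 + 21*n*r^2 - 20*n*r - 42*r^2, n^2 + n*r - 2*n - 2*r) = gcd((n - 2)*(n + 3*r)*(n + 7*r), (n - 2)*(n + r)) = n - 2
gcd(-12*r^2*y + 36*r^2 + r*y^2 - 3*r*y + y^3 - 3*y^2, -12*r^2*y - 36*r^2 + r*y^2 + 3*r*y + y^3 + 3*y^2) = -12*r^2 + r*y + y^2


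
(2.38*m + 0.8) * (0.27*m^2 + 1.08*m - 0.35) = 0.6426*m^3 + 2.7864*m^2 + 0.0310000000000001*m - 0.28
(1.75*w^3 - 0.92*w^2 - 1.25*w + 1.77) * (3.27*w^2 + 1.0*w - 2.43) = 5.7225*w^5 - 1.2584*w^4 - 9.26*w^3 + 6.7735*w^2 + 4.8075*w - 4.3011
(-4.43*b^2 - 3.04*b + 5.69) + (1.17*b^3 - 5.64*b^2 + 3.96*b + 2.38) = 1.17*b^3 - 10.07*b^2 + 0.92*b + 8.07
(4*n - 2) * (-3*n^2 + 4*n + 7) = -12*n^3 + 22*n^2 + 20*n - 14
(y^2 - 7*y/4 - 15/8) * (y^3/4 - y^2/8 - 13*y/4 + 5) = y^5/4 - 9*y^4/16 - 7*y^3/2 + 699*y^2/64 - 85*y/32 - 75/8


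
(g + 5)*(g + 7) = g^2 + 12*g + 35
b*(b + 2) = b^2 + 2*b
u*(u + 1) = u^2 + u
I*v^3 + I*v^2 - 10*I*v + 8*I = (v - 2)*(v + 4)*(I*v - I)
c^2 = c^2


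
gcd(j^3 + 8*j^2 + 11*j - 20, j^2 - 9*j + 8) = j - 1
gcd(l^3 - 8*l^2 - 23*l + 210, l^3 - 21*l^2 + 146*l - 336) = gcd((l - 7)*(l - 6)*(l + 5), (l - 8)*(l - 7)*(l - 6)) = l^2 - 13*l + 42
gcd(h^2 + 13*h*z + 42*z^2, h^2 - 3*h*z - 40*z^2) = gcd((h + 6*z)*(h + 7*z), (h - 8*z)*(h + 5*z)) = 1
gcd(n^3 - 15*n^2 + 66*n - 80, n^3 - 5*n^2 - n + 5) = n - 5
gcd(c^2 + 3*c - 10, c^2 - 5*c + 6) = c - 2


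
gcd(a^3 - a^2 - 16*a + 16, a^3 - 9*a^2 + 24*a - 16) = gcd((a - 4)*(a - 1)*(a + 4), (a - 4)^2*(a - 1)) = a^2 - 5*a + 4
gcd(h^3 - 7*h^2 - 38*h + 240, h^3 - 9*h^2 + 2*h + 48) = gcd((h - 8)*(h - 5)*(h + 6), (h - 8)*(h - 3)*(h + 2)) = h - 8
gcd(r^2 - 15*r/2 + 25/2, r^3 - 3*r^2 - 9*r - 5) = r - 5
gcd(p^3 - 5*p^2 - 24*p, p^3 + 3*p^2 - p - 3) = p + 3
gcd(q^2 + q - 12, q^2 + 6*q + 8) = q + 4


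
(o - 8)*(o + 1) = o^2 - 7*o - 8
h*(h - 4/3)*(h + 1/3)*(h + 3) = h^4 + 2*h^3 - 31*h^2/9 - 4*h/3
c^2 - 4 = (c - 2)*(c + 2)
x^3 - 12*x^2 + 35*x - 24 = (x - 8)*(x - 3)*(x - 1)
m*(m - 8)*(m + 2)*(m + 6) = m^4 - 52*m^2 - 96*m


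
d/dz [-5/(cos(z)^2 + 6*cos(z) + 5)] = -10*(cos(z) + 3)*sin(z)/(cos(z)^2 + 6*cos(z) + 5)^2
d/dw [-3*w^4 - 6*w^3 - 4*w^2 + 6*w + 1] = -12*w^3 - 18*w^2 - 8*w + 6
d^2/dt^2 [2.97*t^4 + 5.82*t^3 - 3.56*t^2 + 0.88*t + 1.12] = 35.64*t^2 + 34.92*t - 7.12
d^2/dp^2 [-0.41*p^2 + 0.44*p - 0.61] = -0.820000000000000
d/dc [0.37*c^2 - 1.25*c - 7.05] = 0.74*c - 1.25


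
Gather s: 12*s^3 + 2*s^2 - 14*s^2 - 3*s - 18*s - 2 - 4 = 12*s^3 - 12*s^2 - 21*s - 6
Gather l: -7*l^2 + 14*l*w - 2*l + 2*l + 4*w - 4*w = -7*l^2 + 14*l*w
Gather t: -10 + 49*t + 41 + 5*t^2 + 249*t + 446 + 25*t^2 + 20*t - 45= 30*t^2 + 318*t + 432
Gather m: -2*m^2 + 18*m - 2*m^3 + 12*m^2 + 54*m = -2*m^3 + 10*m^2 + 72*m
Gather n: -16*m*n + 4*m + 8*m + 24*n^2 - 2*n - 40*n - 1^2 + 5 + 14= 12*m + 24*n^2 + n*(-16*m - 42) + 18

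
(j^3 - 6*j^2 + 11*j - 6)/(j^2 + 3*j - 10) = (j^2 - 4*j + 3)/(j + 5)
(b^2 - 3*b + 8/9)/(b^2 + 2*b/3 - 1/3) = (b - 8/3)/(b + 1)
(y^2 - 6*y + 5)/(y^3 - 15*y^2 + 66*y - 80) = (y - 1)/(y^2 - 10*y + 16)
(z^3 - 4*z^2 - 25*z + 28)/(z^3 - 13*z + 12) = (z - 7)/(z - 3)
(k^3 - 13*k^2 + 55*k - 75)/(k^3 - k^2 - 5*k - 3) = (k^2 - 10*k + 25)/(k^2 + 2*k + 1)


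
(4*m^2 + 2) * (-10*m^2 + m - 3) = -40*m^4 + 4*m^3 - 32*m^2 + 2*m - 6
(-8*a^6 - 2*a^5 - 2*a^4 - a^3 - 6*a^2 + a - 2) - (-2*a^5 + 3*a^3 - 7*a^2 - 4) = -8*a^6 - 2*a^4 - 4*a^3 + a^2 + a + 2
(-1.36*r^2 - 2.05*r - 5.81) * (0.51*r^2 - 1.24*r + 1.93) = -0.6936*r^4 + 0.6409*r^3 - 3.0459*r^2 + 3.2479*r - 11.2133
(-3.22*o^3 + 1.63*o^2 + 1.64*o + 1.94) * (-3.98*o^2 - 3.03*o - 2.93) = 12.8156*o^5 + 3.2692*o^4 - 2.0315*o^3 - 17.4663*o^2 - 10.6834*o - 5.6842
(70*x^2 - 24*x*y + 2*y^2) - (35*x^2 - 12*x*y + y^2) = 35*x^2 - 12*x*y + y^2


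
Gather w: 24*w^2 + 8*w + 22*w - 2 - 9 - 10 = 24*w^2 + 30*w - 21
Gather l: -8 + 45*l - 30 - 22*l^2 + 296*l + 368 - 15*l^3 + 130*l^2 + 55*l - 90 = -15*l^3 + 108*l^2 + 396*l + 240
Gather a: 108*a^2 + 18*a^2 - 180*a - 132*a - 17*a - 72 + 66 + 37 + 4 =126*a^2 - 329*a + 35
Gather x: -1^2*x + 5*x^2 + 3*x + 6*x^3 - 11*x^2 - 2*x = 6*x^3 - 6*x^2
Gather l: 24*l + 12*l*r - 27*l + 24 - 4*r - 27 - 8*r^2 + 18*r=l*(12*r - 3) - 8*r^2 + 14*r - 3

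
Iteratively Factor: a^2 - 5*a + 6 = (a - 2)*(a - 3)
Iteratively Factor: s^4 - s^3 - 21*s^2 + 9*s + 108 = (s - 4)*(s^3 + 3*s^2 - 9*s - 27) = (s - 4)*(s - 3)*(s^2 + 6*s + 9) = (s - 4)*(s - 3)*(s + 3)*(s + 3)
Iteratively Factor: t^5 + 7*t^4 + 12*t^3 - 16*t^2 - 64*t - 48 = (t + 2)*(t^4 + 5*t^3 + 2*t^2 - 20*t - 24) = (t - 2)*(t + 2)*(t^3 + 7*t^2 + 16*t + 12) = (t - 2)*(t + 2)^2*(t^2 + 5*t + 6) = (t - 2)*(t + 2)^2*(t + 3)*(t + 2)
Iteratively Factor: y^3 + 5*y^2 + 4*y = (y + 1)*(y^2 + 4*y) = (y + 1)*(y + 4)*(y)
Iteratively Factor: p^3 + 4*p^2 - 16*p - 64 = (p + 4)*(p^2 - 16) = (p - 4)*(p + 4)*(p + 4)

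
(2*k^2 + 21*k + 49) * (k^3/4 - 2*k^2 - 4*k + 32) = k^5/2 + 5*k^4/4 - 151*k^3/4 - 118*k^2 + 476*k + 1568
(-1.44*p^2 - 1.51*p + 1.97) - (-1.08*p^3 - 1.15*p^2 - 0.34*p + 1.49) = 1.08*p^3 - 0.29*p^2 - 1.17*p + 0.48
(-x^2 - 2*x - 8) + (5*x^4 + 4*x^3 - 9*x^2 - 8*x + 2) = 5*x^4 + 4*x^3 - 10*x^2 - 10*x - 6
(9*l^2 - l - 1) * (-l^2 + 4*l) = -9*l^4 + 37*l^3 - 3*l^2 - 4*l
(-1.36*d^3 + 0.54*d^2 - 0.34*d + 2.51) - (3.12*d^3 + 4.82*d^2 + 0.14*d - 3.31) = -4.48*d^3 - 4.28*d^2 - 0.48*d + 5.82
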